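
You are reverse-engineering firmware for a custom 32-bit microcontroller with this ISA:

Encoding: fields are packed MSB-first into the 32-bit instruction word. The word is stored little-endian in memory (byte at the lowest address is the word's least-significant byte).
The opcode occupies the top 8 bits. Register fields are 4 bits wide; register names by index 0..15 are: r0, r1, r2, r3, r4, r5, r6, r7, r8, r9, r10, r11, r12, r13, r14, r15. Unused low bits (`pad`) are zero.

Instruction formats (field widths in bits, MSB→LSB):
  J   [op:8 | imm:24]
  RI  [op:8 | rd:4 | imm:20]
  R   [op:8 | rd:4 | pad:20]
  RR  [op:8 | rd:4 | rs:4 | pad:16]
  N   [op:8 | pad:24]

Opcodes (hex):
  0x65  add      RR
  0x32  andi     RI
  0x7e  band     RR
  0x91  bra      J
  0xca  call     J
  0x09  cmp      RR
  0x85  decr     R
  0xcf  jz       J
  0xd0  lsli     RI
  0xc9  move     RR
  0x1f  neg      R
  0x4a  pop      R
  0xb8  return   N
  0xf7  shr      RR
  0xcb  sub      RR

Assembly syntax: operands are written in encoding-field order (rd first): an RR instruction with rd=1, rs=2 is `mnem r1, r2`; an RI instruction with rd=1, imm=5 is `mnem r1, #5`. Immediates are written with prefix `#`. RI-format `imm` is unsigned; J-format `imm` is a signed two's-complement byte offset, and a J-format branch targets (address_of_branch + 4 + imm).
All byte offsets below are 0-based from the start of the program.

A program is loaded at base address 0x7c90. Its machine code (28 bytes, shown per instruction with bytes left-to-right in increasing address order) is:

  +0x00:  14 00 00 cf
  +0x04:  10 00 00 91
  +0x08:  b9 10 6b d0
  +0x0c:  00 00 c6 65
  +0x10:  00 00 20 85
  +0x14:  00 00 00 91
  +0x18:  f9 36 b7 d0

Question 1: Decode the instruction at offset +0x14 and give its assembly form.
off 0x14: read 00 00 00 91 as little → 0x91000000
  op=0x91000000>>24=0x91 ⇒ bra (J)
  imm@[23:0]=0x0 ⇒ #0

bra #0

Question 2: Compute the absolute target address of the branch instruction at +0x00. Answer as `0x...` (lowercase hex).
0x7ca8

off 0x00: read 14 00 00 cf as little → 0xcf000014
  opcode bits[31:24]=0xcf: jz/J
  [23:0] imm=20 = #20
  target = base 0x7c90 + off 0x00 + 4 + imm 20 = 0x7ca8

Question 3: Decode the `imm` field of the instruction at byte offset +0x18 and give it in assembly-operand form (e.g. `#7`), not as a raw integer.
@+18  little-endian(f9 36 b7 d0) = 0xd0b736f9
  top 8b → 0xd0 → lsli [RI]
  rd: (w>>20)&0xf=0xb → r11
  imm: (w>>0)&0xfffff=0x736f9 → #472825

#472825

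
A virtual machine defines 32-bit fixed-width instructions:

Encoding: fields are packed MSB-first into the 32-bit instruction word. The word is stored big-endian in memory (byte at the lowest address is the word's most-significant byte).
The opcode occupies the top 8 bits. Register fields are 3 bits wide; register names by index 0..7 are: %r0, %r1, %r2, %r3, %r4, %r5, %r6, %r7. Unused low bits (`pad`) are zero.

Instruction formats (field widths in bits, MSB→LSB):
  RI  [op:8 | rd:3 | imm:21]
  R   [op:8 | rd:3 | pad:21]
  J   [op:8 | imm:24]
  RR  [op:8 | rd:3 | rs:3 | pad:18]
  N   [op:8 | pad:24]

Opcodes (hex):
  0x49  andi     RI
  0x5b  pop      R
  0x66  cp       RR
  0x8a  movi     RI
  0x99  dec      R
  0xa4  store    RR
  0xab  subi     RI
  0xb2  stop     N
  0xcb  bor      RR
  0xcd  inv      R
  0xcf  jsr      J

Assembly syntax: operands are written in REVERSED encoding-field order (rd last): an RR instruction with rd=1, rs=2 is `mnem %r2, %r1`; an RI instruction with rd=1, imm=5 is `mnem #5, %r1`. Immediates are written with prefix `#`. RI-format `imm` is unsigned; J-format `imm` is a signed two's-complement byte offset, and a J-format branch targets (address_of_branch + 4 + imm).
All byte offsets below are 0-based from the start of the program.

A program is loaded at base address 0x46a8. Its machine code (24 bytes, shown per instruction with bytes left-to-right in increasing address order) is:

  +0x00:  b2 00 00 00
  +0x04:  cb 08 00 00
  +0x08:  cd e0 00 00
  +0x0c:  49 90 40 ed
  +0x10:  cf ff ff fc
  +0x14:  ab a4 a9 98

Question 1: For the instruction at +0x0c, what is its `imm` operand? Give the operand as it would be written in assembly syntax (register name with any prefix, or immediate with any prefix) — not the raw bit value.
[0c] 49 90 40 ed → 0x499040ed
  opcode bits[31:24]=0x49: andi/RI
  rd@[23:21]=0x4 ⇒ %r4
  imm@[20:0]=0x1040ed ⇒ #1065197

#1065197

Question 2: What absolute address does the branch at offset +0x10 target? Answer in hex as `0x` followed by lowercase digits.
@+10  big-endian(cf ff ff fc) = 0xcffffffc
  opcode bits[31:24]=0xcf: jsr/J
  imm@[23:0]=0xfffffc (s24→-4) ⇒ #-4
  target = base 0x46a8 + off 0x10 + 4 + imm -4 = 0x46b8

0x46b8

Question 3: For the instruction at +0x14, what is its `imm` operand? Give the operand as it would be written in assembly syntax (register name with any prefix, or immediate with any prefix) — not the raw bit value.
+0x14: ab a4 a9 98 ⇒ word 0xaba4a998 (big)
  op=0xaba4a998>>24=0xab ⇒ subi (RI)
  rd: (w>>21)&0x7=0x5 → %r5
  imm: (w>>0)&0x1fffff=0x4a998 → #305560

#305560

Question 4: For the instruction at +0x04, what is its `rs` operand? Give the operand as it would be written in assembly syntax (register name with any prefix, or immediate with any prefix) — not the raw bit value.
%r2

off 0x04: read cb 08 00 00 as big → 0xcb080000
  top 8b → 0xcb → bor [RR]
  rd@[23:21]=0x0 ⇒ %r0
  rs@[20:18]=0x2 ⇒ %r2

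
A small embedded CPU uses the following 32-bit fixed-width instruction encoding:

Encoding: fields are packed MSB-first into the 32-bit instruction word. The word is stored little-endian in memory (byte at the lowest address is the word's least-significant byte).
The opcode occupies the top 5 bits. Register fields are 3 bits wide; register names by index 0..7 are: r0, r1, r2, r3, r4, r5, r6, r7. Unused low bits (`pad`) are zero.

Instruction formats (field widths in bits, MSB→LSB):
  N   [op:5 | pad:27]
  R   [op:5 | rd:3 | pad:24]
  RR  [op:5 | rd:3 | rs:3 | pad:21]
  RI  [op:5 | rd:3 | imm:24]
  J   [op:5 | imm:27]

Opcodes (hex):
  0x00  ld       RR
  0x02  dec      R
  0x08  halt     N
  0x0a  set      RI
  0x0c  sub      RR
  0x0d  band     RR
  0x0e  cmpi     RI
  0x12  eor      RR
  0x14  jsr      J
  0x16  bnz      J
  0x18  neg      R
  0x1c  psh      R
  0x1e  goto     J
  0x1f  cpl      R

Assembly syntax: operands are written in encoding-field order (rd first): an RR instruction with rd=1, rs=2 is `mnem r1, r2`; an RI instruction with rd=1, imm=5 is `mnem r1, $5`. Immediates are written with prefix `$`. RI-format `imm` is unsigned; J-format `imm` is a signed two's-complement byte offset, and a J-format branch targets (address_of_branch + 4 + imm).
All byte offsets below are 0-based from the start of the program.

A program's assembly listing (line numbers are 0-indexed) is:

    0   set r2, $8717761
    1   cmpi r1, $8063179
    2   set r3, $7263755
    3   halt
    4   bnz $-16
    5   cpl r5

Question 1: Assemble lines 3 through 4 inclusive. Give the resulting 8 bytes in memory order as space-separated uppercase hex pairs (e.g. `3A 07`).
L3: halt op=0x8:5|pad=0:27 ⇒ 0x40000000 ⇒ little 00 00 00 40
L4: bnz op=0x16:5|imm=-16:27 ⇒ 0xb7fffff0 ⇒ little f0 ff ff b7

00 00 00 40 F0 FF FF B7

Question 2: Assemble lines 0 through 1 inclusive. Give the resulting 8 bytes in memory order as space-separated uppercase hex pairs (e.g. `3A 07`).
C1 05 85 52 CB 08 7B 71

0. set fields op=0xa:5|rd=2:3|imm=8717761:24 → word 528505c1h → c1 05 85 52
1. cmpi fields op=0xe:5|rd=1:3|imm=8063179:24 → word 717b08cbh → cb 08 7b 71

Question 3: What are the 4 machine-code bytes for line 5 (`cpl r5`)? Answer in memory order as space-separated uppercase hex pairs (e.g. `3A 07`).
5. cpl fields op=0x1f:5|rd=5:3|pad=0:24 → word fd000000h → 00 00 00 fd

00 00 00 FD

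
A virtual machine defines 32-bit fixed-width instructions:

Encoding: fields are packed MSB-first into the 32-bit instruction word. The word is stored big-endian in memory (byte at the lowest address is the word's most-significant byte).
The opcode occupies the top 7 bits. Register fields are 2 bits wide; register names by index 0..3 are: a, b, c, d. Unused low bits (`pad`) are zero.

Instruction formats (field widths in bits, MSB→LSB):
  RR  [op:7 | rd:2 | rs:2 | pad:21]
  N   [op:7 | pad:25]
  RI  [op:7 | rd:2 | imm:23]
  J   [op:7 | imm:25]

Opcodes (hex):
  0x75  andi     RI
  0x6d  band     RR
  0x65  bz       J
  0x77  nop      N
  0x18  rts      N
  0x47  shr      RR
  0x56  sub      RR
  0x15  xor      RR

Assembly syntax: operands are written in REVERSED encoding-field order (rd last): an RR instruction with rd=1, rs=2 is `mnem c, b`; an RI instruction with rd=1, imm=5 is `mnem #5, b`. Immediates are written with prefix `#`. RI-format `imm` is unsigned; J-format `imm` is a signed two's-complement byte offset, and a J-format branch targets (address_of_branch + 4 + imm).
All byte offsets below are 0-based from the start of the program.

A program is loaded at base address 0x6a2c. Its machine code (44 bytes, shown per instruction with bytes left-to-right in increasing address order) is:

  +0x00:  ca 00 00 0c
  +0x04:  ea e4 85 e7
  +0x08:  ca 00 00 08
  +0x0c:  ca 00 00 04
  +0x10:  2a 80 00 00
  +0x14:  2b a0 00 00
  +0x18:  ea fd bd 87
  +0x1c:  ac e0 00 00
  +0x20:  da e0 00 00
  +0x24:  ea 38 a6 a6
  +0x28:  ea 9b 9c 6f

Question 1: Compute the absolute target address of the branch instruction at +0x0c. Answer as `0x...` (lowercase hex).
+0x0c: ca 00 00 04 ⇒ word 0xca000004 (big)
  top 7b → 0x65 → bz [J]
  imm: (w>>0)&0x1ffffff=0x4 → #4
  target = base 0x6a2c + off 0x0c + 4 + imm 4 = 0x6a40

0x6a40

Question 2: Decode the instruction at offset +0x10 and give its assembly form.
xor a, b

off 0x10: read 2a 80 00 00 as big → 0x2a800000
  opcode bits[31:25]=0x15: xor/RR
  [24:23] rd=1 = b
  [22:21] rs=0 = a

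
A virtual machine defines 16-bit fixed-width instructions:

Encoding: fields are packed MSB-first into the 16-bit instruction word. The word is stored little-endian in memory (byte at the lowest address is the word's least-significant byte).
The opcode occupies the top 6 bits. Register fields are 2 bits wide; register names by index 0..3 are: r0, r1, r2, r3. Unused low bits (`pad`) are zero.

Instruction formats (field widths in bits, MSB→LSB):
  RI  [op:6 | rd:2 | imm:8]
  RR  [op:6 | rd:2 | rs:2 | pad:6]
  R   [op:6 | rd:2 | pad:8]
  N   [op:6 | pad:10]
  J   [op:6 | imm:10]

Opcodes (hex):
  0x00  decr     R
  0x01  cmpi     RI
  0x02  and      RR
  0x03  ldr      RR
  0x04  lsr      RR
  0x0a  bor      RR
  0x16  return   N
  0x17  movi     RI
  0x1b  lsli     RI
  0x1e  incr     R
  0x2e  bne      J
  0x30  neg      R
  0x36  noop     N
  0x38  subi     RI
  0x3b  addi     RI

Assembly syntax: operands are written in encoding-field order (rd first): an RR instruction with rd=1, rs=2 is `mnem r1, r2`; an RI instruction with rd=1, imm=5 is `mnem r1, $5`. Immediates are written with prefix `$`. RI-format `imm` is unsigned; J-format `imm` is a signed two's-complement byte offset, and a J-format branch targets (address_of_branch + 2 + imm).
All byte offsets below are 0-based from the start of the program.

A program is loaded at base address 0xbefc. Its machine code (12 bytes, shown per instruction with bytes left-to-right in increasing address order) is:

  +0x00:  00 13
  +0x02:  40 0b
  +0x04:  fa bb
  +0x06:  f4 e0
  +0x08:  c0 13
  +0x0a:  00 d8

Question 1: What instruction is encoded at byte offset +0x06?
@+06  little-endian(f4 e0) = 0xe0f4
  top 6b → 0x38 → subi [RI]
  [9:8] rd=0 = r0
  [7:0] imm=244 = $244

subi r0, $244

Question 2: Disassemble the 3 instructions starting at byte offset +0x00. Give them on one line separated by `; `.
[00] 00 13 → 0x1300
  top 6b → 0x4 → lsr [RR]
  rd: (w>>8)&0x3=0x3 → r3
  rs: (w>>6)&0x3=0x0 → r0
[02] 40 0b → 0x0b40
  top 6b → 0x2 → and [RR]
  rd: (w>>8)&0x3=0x3 → r3
  rs: (w>>6)&0x3=0x1 → r1
[04] fa bb → 0xbbfa
  top 6b → 0x2e → bne [J]
  imm: (w>>0)&0x3ff=0x3fa (s10→-6) → $-6

lsr r3, r0; and r3, r1; bne $-6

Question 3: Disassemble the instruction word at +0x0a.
@+0a  little-endian(00 d8) = 0xd800
  op=0xd800>>10=0x36 ⇒ noop (N)

noop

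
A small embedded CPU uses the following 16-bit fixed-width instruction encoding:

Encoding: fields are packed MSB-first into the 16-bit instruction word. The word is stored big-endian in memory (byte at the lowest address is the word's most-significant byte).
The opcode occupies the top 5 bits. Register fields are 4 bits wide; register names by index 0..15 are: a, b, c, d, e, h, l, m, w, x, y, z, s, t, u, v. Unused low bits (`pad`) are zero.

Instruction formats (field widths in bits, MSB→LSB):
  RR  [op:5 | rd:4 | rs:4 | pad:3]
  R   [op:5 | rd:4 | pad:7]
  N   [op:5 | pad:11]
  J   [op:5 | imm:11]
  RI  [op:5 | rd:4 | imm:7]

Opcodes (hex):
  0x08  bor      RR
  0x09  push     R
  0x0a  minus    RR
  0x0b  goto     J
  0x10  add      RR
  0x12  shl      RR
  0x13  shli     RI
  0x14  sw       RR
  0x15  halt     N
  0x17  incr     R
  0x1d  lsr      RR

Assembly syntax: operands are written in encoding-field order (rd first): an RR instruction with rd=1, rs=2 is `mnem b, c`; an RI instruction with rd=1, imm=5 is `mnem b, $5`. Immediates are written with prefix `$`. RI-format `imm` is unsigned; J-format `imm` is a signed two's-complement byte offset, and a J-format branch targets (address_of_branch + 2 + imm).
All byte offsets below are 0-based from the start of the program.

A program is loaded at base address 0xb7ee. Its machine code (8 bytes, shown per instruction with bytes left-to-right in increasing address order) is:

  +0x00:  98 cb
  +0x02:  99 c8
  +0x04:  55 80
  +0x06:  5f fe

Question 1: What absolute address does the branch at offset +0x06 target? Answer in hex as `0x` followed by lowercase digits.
0xb7f4

off 0x06: read 5f fe as big → 0x5ffe
  op=0x5ffe>>11=0xb ⇒ goto (J)
  [10:0] imm=2046 (s11→-2) = $-2
  target = base 0xb7ee + off 0x06 + 2 + imm -2 = 0xb7f4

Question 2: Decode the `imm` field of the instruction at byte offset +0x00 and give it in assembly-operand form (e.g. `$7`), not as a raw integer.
$75

[00] 98 cb → 0x98cb
  top 5b → 0x13 → shli [RI]
  [10:7] rd=1 = b
  [6:0] imm=75 = $75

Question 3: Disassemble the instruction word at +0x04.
minus z, a

off 0x04: read 55 80 as big → 0x5580
  opcode bits[15:11]=0xa: minus/RR
  rd@[10:7]=0xb ⇒ z
  rs@[6:3]=0x0 ⇒ a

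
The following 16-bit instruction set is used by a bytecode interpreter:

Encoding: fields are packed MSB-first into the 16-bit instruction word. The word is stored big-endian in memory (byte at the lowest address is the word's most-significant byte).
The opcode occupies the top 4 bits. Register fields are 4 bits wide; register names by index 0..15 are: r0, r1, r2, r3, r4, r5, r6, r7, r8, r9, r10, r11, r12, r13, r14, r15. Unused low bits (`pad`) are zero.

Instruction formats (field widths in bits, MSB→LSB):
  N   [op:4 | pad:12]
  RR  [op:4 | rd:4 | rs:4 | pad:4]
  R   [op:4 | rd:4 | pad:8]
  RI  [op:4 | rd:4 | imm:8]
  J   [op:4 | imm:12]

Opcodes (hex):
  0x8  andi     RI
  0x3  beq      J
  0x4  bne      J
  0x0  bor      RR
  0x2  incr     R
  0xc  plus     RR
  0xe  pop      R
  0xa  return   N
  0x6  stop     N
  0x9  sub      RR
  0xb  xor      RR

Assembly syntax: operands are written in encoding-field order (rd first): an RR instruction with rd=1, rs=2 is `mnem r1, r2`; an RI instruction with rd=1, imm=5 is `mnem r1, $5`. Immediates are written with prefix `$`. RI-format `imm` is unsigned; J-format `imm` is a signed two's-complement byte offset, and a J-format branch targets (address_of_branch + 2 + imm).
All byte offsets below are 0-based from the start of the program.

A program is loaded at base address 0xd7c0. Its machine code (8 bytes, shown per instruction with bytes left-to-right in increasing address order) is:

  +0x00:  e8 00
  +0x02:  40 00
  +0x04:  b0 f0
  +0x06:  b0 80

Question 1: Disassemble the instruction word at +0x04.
off 0x04: read b0 f0 as big → 0xb0f0
  opcode bits[15:12]=0xb: xor/RR
  rd@[11:8]=0x0 ⇒ r0
  rs@[7:4]=0xf ⇒ r15

xor r0, r15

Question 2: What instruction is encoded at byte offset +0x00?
[00] e8 00 → 0xe800
  opcode bits[15:12]=0xe: pop/R
  rd: (w>>8)&0xf=0x8 → r8

pop r8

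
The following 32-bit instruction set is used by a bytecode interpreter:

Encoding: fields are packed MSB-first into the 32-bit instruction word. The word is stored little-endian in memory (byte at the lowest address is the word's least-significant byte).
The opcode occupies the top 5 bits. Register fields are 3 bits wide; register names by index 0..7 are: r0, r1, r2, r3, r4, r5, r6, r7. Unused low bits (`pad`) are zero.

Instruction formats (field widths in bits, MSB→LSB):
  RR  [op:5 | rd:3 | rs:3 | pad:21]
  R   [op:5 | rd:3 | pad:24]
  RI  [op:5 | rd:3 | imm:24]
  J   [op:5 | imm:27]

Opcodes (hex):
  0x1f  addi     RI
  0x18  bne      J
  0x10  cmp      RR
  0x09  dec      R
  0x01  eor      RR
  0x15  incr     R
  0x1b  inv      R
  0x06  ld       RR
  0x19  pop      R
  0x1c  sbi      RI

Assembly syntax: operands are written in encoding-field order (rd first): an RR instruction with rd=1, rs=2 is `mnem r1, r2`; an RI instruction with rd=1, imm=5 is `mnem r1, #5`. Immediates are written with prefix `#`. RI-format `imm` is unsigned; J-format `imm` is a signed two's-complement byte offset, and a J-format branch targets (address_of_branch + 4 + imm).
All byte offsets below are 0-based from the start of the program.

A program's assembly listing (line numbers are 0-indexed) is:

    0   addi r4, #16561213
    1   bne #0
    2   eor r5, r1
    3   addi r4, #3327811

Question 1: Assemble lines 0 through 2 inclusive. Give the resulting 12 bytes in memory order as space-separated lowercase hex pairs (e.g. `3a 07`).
line 0 (addi): pack op=0x1f:5|rd=4:3|imm=16561213:24 = 0xfcfcb43d; little→ 3d b4 fc fc
line 1 (bne): pack op=0x18:5|imm=0:27 = 0xc0000000; little→ 00 00 00 c0
line 2 (eor): pack op=0x1:5|rd=5:3|rs=1:3|pad=0:21 = 0x0d200000; little→ 00 00 20 0d

3d b4 fc fc 00 00 00 c0 00 00 20 0d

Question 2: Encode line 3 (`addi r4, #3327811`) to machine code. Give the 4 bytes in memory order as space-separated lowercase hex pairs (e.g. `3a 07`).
43 c7 32 fc

3. addi fields op=0x1f:5|rd=4:3|imm=3327811:24 → word fc32c743h → 43 c7 32 fc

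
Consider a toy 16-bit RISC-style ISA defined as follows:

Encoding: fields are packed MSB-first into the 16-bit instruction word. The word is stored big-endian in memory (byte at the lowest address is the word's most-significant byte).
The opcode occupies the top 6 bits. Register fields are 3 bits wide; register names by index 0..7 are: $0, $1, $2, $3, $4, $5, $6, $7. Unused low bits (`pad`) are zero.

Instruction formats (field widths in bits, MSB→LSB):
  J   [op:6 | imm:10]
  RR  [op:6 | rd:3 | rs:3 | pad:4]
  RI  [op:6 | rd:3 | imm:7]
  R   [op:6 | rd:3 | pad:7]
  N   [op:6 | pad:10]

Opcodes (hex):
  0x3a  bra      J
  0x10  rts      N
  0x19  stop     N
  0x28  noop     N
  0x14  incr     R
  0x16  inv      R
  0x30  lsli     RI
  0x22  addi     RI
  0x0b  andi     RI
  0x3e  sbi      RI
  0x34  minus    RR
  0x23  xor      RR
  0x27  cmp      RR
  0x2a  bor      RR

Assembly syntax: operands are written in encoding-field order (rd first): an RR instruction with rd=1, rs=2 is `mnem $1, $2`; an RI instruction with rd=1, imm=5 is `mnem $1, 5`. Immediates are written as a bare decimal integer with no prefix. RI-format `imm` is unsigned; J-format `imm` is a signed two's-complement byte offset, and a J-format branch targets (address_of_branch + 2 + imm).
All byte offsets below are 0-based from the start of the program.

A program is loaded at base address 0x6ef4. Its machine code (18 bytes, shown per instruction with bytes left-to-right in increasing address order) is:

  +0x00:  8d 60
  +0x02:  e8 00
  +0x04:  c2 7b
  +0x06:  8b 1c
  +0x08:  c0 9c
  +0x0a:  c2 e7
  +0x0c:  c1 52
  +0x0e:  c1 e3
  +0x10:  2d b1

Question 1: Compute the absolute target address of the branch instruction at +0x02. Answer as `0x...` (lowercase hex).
@+02  big-endian(e8 00) = 0xe800
  top 6b → 0x3a → bra [J]
  imm@[9:0]=0x0 ⇒ 0
  target = base 0x6ef4 + off 0x02 + 2 + imm 0 = 0x6ef8

0x6ef8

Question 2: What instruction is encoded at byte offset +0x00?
[00] 8d 60 → 0x8d60
  opcode bits[15:10]=0x23: xor/RR
  rd@[9:7]=0x2 ⇒ $2
  rs@[6:4]=0x6 ⇒ $6

xor $2, $6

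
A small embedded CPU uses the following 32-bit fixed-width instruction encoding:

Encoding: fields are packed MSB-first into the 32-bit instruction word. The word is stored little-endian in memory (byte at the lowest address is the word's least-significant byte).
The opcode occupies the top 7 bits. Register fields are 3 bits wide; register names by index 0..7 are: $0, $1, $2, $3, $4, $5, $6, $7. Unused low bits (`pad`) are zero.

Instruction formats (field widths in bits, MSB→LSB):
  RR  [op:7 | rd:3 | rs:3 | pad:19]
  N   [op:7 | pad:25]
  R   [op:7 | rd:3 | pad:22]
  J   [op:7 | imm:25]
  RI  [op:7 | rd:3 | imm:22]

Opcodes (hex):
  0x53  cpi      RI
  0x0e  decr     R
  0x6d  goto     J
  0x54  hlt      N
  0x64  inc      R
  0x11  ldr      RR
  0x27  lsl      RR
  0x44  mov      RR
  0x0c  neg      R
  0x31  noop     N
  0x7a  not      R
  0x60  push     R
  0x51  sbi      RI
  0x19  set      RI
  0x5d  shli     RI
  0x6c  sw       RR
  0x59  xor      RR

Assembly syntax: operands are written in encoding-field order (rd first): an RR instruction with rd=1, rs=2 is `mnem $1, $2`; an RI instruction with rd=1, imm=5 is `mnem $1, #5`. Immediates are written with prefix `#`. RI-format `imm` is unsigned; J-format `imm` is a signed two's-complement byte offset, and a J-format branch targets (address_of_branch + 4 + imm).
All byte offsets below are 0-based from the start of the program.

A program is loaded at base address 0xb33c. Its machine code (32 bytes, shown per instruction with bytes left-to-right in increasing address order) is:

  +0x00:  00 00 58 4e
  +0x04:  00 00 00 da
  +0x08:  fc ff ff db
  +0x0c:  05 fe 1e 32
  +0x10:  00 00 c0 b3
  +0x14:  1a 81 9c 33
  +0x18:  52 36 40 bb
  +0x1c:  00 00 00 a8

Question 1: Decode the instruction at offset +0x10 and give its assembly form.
xor $7, $0

+0x10: 00 00 c0 b3 ⇒ word 0xb3c00000 (little)
  top 7b → 0x59 → xor [RR]
  rd: (w>>22)&0x7=0x7 → $7
  rs: (w>>19)&0x7=0x0 → $0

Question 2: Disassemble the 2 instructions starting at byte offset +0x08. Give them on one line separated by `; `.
@+08  little-endian(fc ff ff db) = 0xdbfffffc
  top 7b → 0x6d → goto [J]
  imm: (w>>0)&0x1ffffff=0x1fffffc (s25→-4) → #-4
@+0c  little-endian(05 fe 1e 32) = 0x321efe05
  top 7b → 0x19 → set [RI]
  rd: (w>>22)&0x7=0x0 → $0
  imm: (w>>0)&0x3fffff=0x1efe05 → #2031109

goto #-4; set $0, #2031109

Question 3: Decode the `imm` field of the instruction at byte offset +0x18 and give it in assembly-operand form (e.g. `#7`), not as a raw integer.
off 0x18: read 52 36 40 bb as little → 0xbb403652
  top 7b → 0x5d → shli [RI]
  rd@[24:22]=0x5 ⇒ $5
  imm@[21:0]=0x3652 ⇒ #13906

#13906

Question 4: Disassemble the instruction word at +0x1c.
hlt

@+1c  little-endian(00 00 00 a8) = 0xa8000000
  opcode bits[31:25]=0x54: hlt/N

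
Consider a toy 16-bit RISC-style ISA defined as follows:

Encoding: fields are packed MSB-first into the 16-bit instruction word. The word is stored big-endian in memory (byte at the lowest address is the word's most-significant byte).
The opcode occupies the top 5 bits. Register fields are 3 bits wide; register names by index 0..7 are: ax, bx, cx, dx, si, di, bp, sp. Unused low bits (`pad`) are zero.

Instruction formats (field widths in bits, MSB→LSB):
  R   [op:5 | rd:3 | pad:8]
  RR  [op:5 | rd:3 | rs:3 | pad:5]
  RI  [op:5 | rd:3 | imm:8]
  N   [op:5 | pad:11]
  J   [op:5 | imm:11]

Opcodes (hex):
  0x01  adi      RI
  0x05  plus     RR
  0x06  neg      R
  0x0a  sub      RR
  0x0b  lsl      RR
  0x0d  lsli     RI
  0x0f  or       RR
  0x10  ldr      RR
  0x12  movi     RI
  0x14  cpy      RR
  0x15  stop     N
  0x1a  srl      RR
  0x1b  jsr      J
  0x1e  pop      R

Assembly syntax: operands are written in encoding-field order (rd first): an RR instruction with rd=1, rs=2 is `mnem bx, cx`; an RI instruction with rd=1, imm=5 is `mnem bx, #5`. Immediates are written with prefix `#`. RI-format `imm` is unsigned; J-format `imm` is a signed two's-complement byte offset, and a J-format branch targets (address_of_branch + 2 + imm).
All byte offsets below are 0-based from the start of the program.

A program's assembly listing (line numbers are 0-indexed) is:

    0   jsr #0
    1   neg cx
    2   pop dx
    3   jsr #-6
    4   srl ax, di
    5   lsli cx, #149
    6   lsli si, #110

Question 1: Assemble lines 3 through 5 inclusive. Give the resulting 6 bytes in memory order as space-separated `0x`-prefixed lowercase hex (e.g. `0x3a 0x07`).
L3: jsr op=0x1b:5|imm=-6:11 ⇒ 0xdffa ⇒ big df fa
L4: srl op=0x1a:5|rd=0:3|rs=5:3|pad=0:5 ⇒ 0xd0a0 ⇒ big d0 a0
L5: lsli op=0xd:5|rd=2:3|imm=149:8 ⇒ 0x6a95 ⇒ big 6a 95

0xdf 0xfa 0xd0 0xa0 0x6a 0x95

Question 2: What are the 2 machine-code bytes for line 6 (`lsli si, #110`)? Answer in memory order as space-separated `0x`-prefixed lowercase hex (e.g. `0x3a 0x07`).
0x6c 0x6e

line 6 (lsli): pack op=0xd:5|rd=4:3|imm=110:8 = 0x6c6e; big→ 6c 6e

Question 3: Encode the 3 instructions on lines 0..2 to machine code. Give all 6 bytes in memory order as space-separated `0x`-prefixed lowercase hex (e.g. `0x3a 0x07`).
L0: jsr op=0x1b:5|imm=0:11 ⇒ 0xd800 ⇒ big d8 00
L1: neg op=0x6:5|rd=2:3|pad=0:8 ⇒ 0x3200 ⇒ big 32 00
L2: pop op=0x1e:5|rd=3:3|pad=0:8 ⇒ 0xf300 ⇒ big f3 00

0xd8 0x00 0x32 0x00 0xf3 0x00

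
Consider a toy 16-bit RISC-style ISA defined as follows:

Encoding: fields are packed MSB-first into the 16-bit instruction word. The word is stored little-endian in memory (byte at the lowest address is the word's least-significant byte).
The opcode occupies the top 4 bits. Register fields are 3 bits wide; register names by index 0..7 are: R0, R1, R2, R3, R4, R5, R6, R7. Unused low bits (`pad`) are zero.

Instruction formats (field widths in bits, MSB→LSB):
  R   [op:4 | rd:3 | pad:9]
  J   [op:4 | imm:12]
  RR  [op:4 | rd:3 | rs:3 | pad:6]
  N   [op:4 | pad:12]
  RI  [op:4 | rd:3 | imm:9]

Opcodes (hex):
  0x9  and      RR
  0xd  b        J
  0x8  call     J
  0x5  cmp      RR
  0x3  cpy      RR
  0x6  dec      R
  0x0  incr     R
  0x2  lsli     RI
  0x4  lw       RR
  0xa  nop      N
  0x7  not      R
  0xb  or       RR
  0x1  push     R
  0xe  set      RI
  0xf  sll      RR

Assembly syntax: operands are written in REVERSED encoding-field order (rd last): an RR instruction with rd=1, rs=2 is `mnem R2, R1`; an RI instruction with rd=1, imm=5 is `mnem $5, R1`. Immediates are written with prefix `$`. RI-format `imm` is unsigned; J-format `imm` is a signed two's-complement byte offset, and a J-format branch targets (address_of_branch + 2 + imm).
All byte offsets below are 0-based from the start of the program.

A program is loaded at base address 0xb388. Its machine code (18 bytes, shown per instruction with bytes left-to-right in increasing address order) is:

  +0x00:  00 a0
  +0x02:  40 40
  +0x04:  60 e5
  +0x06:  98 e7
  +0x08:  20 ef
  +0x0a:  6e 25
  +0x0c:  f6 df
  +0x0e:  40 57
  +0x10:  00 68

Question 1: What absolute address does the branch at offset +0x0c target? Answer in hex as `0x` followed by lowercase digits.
@+0c  little-endian(f6 df) = 0xdff6
  opcode bits[15:12]=0xd: b/J
  imm: (w>>0)&0xfff=0xff6 (s12→-10) → $-10
  target = base 0xb388 + off 0x0c + 2 + imm -10 = 0xb38c

0xb38c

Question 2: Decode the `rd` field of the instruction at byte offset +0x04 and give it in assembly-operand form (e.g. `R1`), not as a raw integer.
off 0x04: read 60 e5 as little → 0xe560
  op=0xe560>>12=0xe ⇒ set (RI)
  [11:9] rd=2 = R2
  [8:0] imm=352 = $352

R2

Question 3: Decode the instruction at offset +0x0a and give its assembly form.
lsli $366, R2

@+0a  little-endian(6e 25) = 0x256e
  op=0x256e>>12=0x2 ⇒ lsli (RI)
  rd@[11:9]=0x2 ⇒ R2
  imm@[8:0]=0x16e ⇒ $366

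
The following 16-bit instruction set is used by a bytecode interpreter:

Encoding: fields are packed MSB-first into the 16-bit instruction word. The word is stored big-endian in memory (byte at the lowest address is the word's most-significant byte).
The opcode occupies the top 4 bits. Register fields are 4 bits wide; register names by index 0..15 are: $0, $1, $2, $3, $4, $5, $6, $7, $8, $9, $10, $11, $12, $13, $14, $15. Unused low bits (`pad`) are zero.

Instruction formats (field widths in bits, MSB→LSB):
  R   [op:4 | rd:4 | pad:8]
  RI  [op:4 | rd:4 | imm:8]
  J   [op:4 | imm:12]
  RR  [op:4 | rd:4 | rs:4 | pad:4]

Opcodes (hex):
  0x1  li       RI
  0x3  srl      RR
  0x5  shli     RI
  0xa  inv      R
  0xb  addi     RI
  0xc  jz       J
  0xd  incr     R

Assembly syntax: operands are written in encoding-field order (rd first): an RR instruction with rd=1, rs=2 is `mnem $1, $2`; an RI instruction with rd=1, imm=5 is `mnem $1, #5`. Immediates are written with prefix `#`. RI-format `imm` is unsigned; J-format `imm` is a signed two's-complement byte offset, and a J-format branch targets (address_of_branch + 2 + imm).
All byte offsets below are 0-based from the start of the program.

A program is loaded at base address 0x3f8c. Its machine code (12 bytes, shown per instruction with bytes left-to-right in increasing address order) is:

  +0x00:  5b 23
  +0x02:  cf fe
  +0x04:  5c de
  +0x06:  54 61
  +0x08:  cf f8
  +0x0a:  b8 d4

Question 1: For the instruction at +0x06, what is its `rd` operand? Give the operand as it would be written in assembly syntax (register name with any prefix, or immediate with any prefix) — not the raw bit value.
+0x06: 54 61 ⇒ word 0x5461 (big)
  op=0x5461>>12=0x5 ⇒ shli (RI)
  [11:8] rd=4 = $4
  [7:0] imm=97 = #97

$4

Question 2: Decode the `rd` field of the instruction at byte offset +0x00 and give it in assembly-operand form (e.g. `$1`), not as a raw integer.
@+00  big-endian(5b 23) = 0x5b23
  op=0x5b23>>12=0x5 ⇒ shli (RI)
  rd: (w>>8)&0xf=0xb → $11
  imm: (w>>0)&0xff=0x23 → #35

$11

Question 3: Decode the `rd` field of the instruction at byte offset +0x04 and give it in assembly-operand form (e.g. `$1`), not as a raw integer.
@+04  big-endian(5c de) = 0x5cde
  top 4b → 0x5 → shli [RI]
  rd@[11:8]=0xc ⇒ $12
  imm@[7:0]=0xde ⇒ #222

$12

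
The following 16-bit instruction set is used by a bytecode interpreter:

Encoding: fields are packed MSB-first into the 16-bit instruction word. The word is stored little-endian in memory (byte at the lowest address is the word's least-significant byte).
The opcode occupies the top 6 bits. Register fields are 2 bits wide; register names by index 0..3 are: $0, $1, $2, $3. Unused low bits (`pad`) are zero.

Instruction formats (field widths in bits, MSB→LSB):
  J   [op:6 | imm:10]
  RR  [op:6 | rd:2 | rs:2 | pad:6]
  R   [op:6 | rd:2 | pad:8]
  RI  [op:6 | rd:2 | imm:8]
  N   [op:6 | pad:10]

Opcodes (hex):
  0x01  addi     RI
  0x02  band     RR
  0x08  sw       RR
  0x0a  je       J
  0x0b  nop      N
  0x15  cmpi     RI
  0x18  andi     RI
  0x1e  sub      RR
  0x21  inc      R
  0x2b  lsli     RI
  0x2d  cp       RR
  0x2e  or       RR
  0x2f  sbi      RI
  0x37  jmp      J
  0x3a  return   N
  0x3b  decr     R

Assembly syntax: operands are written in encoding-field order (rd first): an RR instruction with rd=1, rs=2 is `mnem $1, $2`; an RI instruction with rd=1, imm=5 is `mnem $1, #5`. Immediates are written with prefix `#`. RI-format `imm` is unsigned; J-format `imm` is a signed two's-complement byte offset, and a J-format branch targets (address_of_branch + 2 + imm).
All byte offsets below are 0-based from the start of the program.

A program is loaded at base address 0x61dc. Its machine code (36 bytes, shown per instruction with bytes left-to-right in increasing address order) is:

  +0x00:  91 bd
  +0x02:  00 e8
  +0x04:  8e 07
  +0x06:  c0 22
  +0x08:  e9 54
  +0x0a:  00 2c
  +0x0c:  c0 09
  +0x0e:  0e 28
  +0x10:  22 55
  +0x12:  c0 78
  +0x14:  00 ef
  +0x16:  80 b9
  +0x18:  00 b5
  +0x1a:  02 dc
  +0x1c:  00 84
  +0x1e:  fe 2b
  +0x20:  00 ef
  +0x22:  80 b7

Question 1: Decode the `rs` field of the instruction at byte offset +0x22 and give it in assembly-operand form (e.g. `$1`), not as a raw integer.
$2

off 0x22: read 80 b7 as little → 0xb780
  top 6b → 0x2d → cp [RR]
  [9:8] rd=3 = $3
  [7:6] rs=2 = $2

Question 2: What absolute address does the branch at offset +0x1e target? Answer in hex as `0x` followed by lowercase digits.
0x61fa

@+1e  little-endian(fe 2b) = 0x2bfe
  top 6b → 0xa → je [J]
  imm@[9:0]=0x3fe (s10→-2) ⇒ #-2
  target = base 0x61dc + off 0x1e + 2 + imm -2 = 0x61fa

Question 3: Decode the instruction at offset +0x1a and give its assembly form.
off 0x1a: read 02 dc as little → 0xdc02
  opcode bits[15:10]=0x37: jmp/J
  imm@[9:0]=0x2 ⇒ #2

jmp #2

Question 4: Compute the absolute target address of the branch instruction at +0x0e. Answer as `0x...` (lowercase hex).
[0e] 0e 28 → 0x280e
  opcode bits[15:10]=0xa: je/J
  imm@[9:0]=0xe ⇒ #14
  target = base 0x61dc + off 0x0e + 2 + imm 14 = 0x61fa

0x61fa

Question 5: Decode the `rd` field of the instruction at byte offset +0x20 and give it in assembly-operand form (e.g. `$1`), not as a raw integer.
@+20  little-endian(00 ef) = 0xef00
  opcode bits[15:10]=0x3b: decr/R
  [9:8] rd=3 = $3

$3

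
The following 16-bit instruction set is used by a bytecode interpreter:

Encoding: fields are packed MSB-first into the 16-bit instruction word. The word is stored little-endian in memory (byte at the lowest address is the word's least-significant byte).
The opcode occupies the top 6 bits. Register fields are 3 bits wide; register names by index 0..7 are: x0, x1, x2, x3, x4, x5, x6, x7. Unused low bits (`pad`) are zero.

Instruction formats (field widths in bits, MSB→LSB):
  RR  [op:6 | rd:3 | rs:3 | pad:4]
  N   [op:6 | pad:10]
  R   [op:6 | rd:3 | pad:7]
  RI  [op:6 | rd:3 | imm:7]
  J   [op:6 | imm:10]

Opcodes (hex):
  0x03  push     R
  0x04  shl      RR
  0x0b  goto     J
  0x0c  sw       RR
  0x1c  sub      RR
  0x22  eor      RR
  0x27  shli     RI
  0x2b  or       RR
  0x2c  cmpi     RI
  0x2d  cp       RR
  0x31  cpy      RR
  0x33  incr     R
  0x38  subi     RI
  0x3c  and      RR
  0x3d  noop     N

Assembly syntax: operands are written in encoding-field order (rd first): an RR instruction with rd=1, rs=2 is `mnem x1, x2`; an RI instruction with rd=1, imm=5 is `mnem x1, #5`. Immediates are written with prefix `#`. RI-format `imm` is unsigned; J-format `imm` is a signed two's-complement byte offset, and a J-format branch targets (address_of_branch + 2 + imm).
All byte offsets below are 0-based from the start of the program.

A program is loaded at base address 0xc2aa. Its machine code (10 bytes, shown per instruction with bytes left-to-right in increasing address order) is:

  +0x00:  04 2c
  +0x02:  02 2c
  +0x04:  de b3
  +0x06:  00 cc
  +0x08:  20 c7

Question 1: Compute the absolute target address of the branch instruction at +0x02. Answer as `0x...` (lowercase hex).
+0x02: 02 2c ⇒ word 0x2c02 (little)
  op=0x2c02>>10=0xb ⇒ goto (J)
  imm: (w>>0)&0x3ff=0x2 → #2
  target = base 0xc2aa + off 0x02 + 2 + imm 2 = 0xc2b0

0xc2b0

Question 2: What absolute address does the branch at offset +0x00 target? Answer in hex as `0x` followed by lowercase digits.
off 0x00: read 04 2c as little → 0x2c04
  top 6b → 0xb → goto [J]
  imm: (w>>0)&0x3ff=0x4 → #4
  target = base 0xc2aa + off 0x00 + 2 + imm 4 = 0xc2b0

0xc2b0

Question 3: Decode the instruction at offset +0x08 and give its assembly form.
off 0x08: read 20 c7 as little → 0xc720
  op=0xc720>>10=0x31 ⇒ cpy (RR)
  rd@[9:7]=0x6 ⇒ x6
  rs@[6:4]=0x2 ⇒ x2

cpy x6, x2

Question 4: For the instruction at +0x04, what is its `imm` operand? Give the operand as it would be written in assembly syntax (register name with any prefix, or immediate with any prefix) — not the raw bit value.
+0x04: de b3 ⇒ word 0xb3de (little)
  op=0xb3de>>10=0x2c ⇒ cmpi (RI)
  rd@[9:7]=0x7 ⇒ x7
  imm@[6:0]=0x5e ⇒ #94

#94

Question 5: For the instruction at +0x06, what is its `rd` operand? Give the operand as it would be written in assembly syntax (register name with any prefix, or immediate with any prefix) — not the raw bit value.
x0

off 0x06: read 00 cc as little → 0xcc00
  top 6b → 0x33 → incr [R]
  rd@[9:7]=0x0 ⇒ x0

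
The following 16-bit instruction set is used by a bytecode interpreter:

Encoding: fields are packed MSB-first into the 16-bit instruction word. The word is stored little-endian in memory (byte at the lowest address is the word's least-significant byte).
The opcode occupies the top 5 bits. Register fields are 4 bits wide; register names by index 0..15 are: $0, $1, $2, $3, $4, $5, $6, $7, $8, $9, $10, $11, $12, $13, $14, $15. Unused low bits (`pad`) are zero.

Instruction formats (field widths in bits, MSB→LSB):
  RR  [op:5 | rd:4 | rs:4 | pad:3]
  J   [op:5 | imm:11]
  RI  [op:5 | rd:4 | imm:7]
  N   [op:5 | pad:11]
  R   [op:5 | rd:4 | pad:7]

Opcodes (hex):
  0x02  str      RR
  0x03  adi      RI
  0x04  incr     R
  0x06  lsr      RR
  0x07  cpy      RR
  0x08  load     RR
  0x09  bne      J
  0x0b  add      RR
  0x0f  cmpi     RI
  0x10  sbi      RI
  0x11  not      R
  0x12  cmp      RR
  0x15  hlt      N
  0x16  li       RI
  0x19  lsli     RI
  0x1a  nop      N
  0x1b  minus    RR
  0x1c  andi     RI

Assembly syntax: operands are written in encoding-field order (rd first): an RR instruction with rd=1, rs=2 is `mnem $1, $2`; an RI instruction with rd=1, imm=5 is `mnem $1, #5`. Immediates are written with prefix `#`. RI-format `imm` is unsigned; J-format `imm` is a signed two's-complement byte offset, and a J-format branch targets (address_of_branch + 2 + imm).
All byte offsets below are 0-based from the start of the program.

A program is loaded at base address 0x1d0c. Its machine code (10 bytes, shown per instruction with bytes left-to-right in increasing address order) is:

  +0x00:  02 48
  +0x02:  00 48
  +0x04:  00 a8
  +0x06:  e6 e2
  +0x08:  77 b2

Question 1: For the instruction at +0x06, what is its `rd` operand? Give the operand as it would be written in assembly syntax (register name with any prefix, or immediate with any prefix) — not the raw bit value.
@+06  little-endian(e6 e2) = 0xe2e6
  opcode bits[15:11]=0x1c: andi/RI
  rd@[10:7]=0x5 ⇒ $5
  imm@[6:0]=0x66 ⇒ #102

$5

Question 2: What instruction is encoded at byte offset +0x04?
off 0x04: read 00 a8 as little → 0xa800
  top 5b → 0x15 → hlt [N]

hlt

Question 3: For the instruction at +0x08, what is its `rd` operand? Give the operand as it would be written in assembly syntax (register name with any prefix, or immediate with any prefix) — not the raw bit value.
$4

@+08  little-endian(77 b2) = 0xb277
  opcode bits[15:11]=0x16: li/RI
  [10:7] rd=4 = $4
  [6:0] imm=119 = #119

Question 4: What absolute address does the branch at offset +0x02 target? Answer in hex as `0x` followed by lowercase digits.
[02] 00 48 → 0x4800
  top 5b → 0x9 → bne [J]
  imm: (w>>0)&0x7ff=0x0 → #0
  target = base 0x1d0c + off 0x02 + 2 + imm 0 = 0x1d10

0x1d10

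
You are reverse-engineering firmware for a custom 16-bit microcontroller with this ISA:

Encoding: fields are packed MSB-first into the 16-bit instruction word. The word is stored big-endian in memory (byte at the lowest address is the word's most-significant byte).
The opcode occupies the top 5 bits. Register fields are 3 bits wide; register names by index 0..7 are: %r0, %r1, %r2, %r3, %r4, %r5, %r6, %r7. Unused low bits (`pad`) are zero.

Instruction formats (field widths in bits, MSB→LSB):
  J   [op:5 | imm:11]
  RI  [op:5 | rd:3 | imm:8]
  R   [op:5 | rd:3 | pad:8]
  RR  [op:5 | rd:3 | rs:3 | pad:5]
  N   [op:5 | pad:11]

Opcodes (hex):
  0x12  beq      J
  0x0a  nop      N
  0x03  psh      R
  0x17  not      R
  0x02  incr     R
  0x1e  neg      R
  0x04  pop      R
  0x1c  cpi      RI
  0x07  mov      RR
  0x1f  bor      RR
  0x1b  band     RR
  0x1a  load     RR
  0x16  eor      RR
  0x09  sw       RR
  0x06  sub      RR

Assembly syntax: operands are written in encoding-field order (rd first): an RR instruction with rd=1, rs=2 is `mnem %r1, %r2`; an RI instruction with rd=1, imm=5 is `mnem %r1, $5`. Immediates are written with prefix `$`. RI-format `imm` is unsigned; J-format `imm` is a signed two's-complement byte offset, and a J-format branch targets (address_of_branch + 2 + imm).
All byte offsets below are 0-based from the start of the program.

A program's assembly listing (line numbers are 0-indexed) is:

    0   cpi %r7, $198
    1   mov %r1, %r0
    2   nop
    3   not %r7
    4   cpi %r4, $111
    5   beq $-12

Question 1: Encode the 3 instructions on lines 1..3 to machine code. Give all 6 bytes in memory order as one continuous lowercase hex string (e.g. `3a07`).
L1: mov op=0x7:5|rd=1:3|rs=0:3|pad=0:5 ⇒ 0x3900 ⇒ big 39 00
L2: nop op=0xa:5|pad=0:11 ⇒ 0x5000 ⇒ big 50 00
L3: not op=0x17:5|rd=7:3|pad=0:8 ⇒ 0xbf00 ⇒ big bf 00

39005000bf00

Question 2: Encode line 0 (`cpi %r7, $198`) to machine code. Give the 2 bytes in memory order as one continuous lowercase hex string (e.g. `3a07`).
0. cpi fields op=0x1c:5|rd=7:3|imm=198:8 → word e7c6h → e7 c6

e7c6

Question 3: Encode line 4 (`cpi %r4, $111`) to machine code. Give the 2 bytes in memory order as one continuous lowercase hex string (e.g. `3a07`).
e46f

L4: cpi op=0x1c:5|rd=4:3|imm=111:8 ⇒ 0xe46f ⇒ big e4 6f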